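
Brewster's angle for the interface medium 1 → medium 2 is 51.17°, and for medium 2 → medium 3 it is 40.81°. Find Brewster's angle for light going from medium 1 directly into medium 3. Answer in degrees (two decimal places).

Each Brewster angle gives a ratio: n₂/n₁ = tan 51.17° = 1.2424, n₃/n₂ = tan 40.81° = 0.8635.
So n₃/n₁ = (n₂/n₁)(n₃/n₂) = 1.2424 × 0.8635 = 1.0728.
θ_B(1→3) = arctan(1.0728) = 47.01°.

θ_B ≈ 47.01°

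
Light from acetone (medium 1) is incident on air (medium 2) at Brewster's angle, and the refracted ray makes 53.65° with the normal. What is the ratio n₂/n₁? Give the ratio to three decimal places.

At Brewster incidence θ_B = 90° − θ_t = 90° − 53.65° = 36.35°.
tan θ_B = n₂/n₁, so n₂/n₁ = tan 36.35° = 0.736.

n₂/n₁ ≈ 0.736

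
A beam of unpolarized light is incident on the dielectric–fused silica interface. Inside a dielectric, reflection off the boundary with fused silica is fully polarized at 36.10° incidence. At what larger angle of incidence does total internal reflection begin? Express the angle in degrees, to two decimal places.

tan θ_B = n₂/n₁ = tan 36.10° = 0.7292.
Total internal reflection: sin θ_c = n₂/n₁ = 0.7292.
θ_c = arcsin(0.7292) = 46.82°.

θ_c ≈ 46.82°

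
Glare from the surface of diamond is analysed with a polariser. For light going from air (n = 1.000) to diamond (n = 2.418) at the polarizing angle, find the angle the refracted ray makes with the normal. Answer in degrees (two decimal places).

θ_t ≈ 22.47°

tan θ_B = n₂/n₁ = 2.418/1.000 = 2.4180, so θ_B = 67.53°.
At Brewster's angle the reflected and refracted rays are perpendicular, so θ_t = 90° − θ_B = 90° − 67.53° = 22.47°.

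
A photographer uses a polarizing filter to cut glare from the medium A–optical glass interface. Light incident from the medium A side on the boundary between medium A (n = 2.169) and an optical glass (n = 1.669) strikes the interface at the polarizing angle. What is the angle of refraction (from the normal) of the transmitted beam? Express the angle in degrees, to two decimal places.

tan θ_B = n₂/n₁ = 1.669/2.169 = 0.7695, so θ_B = 37.58°.
The refracted ray is perpendicular to the reflected ray, so θ_t = 90° − θ_B = 52.42°.

θ_t ≈ 52.42°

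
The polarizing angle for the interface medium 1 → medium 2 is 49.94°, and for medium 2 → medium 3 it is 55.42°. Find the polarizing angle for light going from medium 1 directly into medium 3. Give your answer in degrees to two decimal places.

n₂/n₁ = tan 49.94° = 1.1892 and n₃/n₂ = tan 55.42° = 1.4507.
n₃/n₁ = 1.7252. Then tan θ_B(1→3) = n₃/n₁, so θ_B(1→3) = arctan(1.7252) = 59.90°.

θ_B ≈ 59.90°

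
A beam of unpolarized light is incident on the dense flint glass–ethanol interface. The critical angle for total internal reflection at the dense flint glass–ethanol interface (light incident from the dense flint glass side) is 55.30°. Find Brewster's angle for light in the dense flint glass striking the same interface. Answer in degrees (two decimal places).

sin θ_c = n₂/n₁, so n₂/n₁ = sin 55.30° = 0.8221.
Brewster: tan θ_B = n₂/n₁ = 0.8221.
θ_B = arctan(0.8221) = 39.43°.

θ_B ≈ 39.43°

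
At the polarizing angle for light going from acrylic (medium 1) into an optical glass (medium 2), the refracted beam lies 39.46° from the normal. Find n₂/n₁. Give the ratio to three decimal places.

n₂/n₁ ≈ 1.215

At Brewster incidence θ_B = 90° − θ_t = 90° − 39.46° = 50.54°.
Then n₂/n₁ = tan θ_B = tan 50.54° = 1.215.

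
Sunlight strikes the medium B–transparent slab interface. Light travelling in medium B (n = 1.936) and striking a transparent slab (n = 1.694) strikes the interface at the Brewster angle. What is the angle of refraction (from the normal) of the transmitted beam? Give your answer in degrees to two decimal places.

θ_t ≈ 48.81°

tan θ_B = n₂/n₁ = 1.694/1.936 = 0.8750, so θ_B = 41.19°.
Since θ_B + θ_t = 90° at Brewster incidence, θ_t = 90° − 41.19° = 48.81°.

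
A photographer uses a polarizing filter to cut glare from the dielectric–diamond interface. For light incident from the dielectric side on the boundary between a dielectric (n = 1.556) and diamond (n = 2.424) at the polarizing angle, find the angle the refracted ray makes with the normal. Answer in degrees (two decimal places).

θ_B = arctan(n₂/n₁) = arctan(2.424/1.556) = 57.30°.
Since θ_B + θ_t = 90° at Brewster incidence, θ_t = 90° − 57.30° = 32.70°.

θ_t ≈ 32.70°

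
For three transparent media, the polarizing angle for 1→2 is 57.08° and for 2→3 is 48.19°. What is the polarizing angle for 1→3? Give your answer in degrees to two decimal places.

n₂/n₁ = tan 57.08° = 1.5446 and n₃/n₂ = tan 48.19° = 1.1180.
Multiplying, n₃/n₁ = 1.5446 × 1.1180 = 1.7269, and θ_B(1→3) = arctan 1.7269 = 59.93°.

θ_B ≈ 59.93°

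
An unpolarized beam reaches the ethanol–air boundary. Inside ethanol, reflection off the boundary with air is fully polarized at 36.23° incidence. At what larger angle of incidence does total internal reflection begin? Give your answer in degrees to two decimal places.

θ_c ≈ 47.11°

n₂/n₁ = tan 36.23° = 0.7327; the critical angle satisfies sin θ_c = n₂/n₁.
θ_c = arcsin(0.7327) = 47.11°.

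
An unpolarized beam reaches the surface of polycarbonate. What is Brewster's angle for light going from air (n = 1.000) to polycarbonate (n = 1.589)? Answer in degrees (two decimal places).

The reflected p-component vanishes when tan θ_B = n₂/n₁.
Here n₂/n₁ = 1.589/1.000 = 1.5890, and Brewster's law gives tan θ_B = n₂/n₁. Taking the arctangent, θ_B = 57.82°.

θ_B ≈ 57.82°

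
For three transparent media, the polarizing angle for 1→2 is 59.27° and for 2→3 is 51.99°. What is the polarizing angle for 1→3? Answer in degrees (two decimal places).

n₂/n₁ = tan 59.27° = 1.6822 and n₃/n₂ = tan 51.99° = 1.2795.
Multiplying, n₃/n₁ = 1.6822 × 1.2795 = 2.1523, and θ_B(1→3) = arctan 2.1523 = 65.08°.

θ_B ≈ 65.08°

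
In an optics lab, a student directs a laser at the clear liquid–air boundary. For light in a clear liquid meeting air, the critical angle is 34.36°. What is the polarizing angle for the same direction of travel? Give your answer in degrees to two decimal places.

At the critical angle sin θ_c = n₂/n₁, giving n₂/n₁ = sin 34.36° = 0.5644.
Then tan θ_B = n₂/n₁ = 0.5644, so θ_B = arctan 0.5644 = 29.44°.

θ_B ≈ 29.44°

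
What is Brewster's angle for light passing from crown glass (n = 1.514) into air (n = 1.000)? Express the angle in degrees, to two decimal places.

At Brewster's angle the reflected and refracted rays are perpendicular, which with Snell's law gives tan θ_B = n₂/n₁.
tan θ_B = n₂/n₁ = 1.000/1.514 = 0.6605.
θ_B = arctan(0.6605) = 33.44°.

θ_B ≈ 33.44°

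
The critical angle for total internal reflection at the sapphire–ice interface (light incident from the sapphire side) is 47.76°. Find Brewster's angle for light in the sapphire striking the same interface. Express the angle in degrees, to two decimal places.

n₂/n₁ = sin θ_c = sin 47.76° = 0.7403.
tan θ_B equals the same ratio, so θ_B = arctan(0.7403) = 36.51°.

θ_B ≈ 36.51°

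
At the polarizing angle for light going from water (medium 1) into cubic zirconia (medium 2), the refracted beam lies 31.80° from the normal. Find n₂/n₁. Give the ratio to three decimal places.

n₂/n₁ ≈ 1.613

θ_B + θ_t = 90°, so θ_B = 90° − 31.80° = 58.20°.
Then n₂/n₁ = tan θ_B = tan 58.20° = 1.613.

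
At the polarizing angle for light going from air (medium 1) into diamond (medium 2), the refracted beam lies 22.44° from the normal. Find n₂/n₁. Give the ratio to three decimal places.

n₂/n₁ ≈ 2.421

At Brewster incidence θ_B = 90° − θ_t = 90° − 22.44° = 67.56°.
tan θ_B = n₂/n₁, so n₂/n₁ = tan 67.56° = 2.421.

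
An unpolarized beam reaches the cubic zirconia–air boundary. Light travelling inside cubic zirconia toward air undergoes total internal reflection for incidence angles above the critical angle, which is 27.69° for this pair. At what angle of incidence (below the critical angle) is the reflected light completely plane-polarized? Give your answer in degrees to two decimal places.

θ_B ≈ 24.92°

At the critical angle sin θ_c = n₂/n₁, giving n₂/n₁ = sin 27.69° = 0.4647.
Then tan θ_B = n₂/n₁ = 0.4647, so θ_B = arctan 0.4647 = 24.92°.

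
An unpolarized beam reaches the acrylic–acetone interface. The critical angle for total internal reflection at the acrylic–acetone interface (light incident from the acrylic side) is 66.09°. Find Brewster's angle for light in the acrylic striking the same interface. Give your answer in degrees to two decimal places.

n₂/n₁ = sin θ_c = sin 66.09° = 0.9142.
tan θ_B equals the same ratio, so θ_B = arctan(0.9142) = 42.43°.

θ_B ≈ 42.43°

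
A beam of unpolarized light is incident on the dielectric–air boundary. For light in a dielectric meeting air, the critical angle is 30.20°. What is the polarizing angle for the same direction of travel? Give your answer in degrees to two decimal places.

θ_B ≈ 26.70°

At the critical angle sin θ_c = n₂/n₁, giving n₂/n₁ = sin 30.20° = 0.5030.
Then tan θ_B = n₂/n₁ = 0.5030, so θ_B = arctan 0.5030 = 26.70°.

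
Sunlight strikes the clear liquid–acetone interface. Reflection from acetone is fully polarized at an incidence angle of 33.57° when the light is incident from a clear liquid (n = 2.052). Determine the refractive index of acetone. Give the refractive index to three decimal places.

Brewster's law: tan θ_B = n₂/n₁ (light incident in a clear liquid, refracted into acetone).
n₂ = n₁ tan θ_B = 2.052 × tan 33.57° = 1.362.

n ≈ 1.362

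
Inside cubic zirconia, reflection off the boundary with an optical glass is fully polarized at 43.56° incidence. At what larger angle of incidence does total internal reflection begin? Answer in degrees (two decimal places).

n₂/n₁ = tan 43.56° = 0.9510; the critical angle satisfies sin θ_c = n₂/n₁.
θ_c = arcsin(0.9510) = 71.98°.

θ_c ≈ 71.98°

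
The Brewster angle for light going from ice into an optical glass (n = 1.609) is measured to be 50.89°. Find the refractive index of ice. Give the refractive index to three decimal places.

Brewster's law: tan θ_B = n₂/n₁ (light incident in ice, refracted into an optical glass).
n₁ = n₂ / tan θ_B = 1.609 / tan 50.89° = 1.308.

n ≈ 1.308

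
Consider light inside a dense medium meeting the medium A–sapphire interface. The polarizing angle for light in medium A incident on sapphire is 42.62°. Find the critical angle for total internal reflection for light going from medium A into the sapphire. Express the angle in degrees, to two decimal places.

tan θ_B = n₂/n₁ = tan 42.62° = 0.9202.
Total internal reflection: sin θ_c = n₂/n₁ = 0.9202.
θ_c = arcsin(0.9202) = 66.95°.

θ_c ≈ 66.95°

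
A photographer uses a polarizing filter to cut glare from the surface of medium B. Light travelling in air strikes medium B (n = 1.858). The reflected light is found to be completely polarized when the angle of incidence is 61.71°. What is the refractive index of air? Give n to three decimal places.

Full polarization of the reflected beam means tan θ_B = n₂/n₁, where n₁ is the incident medium (air).
n₁ = n₂ / tan θ_B = 1.858 / tan 61.71° = 1.000.

n ≈ 1.000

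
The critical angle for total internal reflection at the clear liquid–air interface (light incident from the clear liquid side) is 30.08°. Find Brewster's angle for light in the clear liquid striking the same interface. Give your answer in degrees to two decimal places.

θ_B ≈ 26.62°

n₂/n₁ = sin θ_c = sin 30.08° = 0.5012.
tan θ_B equals the same ratio, so θ_B = arctan(0.5012) = 26.62°.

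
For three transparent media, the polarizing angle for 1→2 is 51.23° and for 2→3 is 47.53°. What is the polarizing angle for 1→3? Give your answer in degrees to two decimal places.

tan θ_B(1→2) = n₂/n₁ = tan 51.23° = 1.2451.
tan θ_B(2→3) = n₃/n₂ = tan 47.53° = 1.0925.
Multiplying, n₃/n₁ = 1.2451 × 1.0925 = 1.3602, and θ_B(1→3) = arctan 1.3602 = 53.68°.

θ_B ≈ 53.68°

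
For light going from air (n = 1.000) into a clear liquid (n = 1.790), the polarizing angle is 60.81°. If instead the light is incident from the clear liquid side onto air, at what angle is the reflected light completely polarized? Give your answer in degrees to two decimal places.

θ_B' ≈ 29.19°

The two Brewster angles are complementary: θ_B' = 90° − θ_B = 90° − 60.81° = 29.19°.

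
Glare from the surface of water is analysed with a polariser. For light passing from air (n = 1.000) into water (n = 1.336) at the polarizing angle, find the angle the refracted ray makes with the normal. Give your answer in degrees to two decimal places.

θ_t ≈ 36.81°

tan θ_B = n₂/n₁ = 1.336/1.000 = 1.3360, so θ_B = 53.19°.
Since θ_B + θ_t = 90° at Brewster incidence, θ_t = 90° − 53.19° = 36.81°.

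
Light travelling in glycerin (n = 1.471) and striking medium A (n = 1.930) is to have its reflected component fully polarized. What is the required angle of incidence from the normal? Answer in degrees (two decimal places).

θ_B ≈ 52.69°

Brewster's condition: tan θ_B = n₂/n₁ = 1.930/1.471 = 1.3120.
So θ_B = arctan 1.3120 = 52.69°.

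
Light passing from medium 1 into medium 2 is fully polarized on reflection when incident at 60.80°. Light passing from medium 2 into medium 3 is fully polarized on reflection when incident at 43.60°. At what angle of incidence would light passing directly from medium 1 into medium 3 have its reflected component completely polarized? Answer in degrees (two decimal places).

n₂/n₁ = tan 60.80° = 1.7893 and n₃/n₂ = tan 43.60° = 0.9523.
So n₃/n₁ = (n₂/n₁)(n₃/n₂) = 1.7893 × 0.9523 = 1.7039.
θ_B(1→3) = arctan(1.7039) = 59.59°.

θ_B ≈ 59.59°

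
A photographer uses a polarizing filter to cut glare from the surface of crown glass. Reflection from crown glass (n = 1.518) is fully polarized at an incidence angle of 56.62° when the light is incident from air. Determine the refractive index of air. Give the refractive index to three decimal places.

Full polarization of the reflected beam means tan θ_B = n₂/n₁, where n₁ is the incident medium (air).
n₁ = n₂ / tan θ_B = 1.518 / tan 56.62° = 1.000.

n ≈ 1.000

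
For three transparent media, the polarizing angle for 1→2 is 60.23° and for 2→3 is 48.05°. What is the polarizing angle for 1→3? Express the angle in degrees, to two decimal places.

n₂/n₁ = tan 60.23° = 1.7482 and n₃/n₂ = tan 48.05° = 1.1126.
So n₃/n₁ = (n₂/n₁)(n₃/n₂) = 1.7482 × 1.1126 = 1.9450.
θ_B(1→3) = arctan(1.9450) = 62.79°.

θ_B ≈ 62.79°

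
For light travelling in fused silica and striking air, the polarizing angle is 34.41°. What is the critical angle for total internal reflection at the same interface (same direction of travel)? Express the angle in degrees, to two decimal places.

θ_c ≈ 43.23°

From Brewster, n₂/n₁ = tan θ_B = tan 34.41° = 0.6850.
Then sin θ_c = n₂/n₁ = 0.6850, so θ_c = arcsin 0.6850 = 43.23°.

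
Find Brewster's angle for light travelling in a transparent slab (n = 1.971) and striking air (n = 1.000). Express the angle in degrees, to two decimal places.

tan θ_B = n₂/n₁ = 1.000/1.971 = 0.5074.
θ_B = arctan(0.5074) = 26.90°.

θ_B ≈ 26.90°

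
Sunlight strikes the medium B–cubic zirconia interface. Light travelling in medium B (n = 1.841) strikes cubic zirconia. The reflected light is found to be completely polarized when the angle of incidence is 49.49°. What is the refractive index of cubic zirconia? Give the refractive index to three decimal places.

n ≈ 2.155

Full polarization of the reflected beam means tan θ_B = n₂/n₁, where n₁ is the incident medium (medium B).
n₂ = n₁ tan θ_B = 1.841 × tan 49.49° = 2.155.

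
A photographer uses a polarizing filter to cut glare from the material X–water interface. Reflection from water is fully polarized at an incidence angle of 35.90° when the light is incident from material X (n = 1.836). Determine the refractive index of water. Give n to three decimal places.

At the Brewster angle, tan θ_B = n₂/n₁ with n₁ on the incident side (material X) and n₂ on the transmitted side (water).
n₂ = n₁ tan θ_B = 1.836 × tan 35.90° = 1.329.

n ≈ 1.329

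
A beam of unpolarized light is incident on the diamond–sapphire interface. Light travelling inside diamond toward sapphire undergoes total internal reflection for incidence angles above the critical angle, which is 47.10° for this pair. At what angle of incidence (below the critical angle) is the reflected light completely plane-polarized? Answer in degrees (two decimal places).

sin θ_c = n₂/n₁, so n₂/n₁ = sin 47.10° = 0.7325.
Brewster: tan θ_B = n₂/n₁ = 0.7325.
θ_B = arctan(0.7325) = 36.22°.

θ_B ≈ 36.22°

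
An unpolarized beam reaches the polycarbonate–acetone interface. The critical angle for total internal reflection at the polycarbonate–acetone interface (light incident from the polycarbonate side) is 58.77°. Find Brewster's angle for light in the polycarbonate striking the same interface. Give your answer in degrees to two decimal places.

n₂/n₁ = sin θ_c = sin 58.77° = 0.8551.
tan θ_B equals the same ratio, so θ_B = arctan(0.8551) = 40.53°.

θ_B ≈ 40.53°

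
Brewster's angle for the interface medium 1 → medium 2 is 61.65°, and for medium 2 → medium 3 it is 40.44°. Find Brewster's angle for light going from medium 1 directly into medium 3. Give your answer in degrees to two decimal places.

Each Brewster angle gives a ratio: n₂/n₁ = tan 61.65° = 1.8533, n₃/n₂ = tan 40.44° = 0.8523.
So n₃/n₁ = (n₂/n₁)(n₃/n₂) = 1.8533 × 0.8523 = 1.5795.
θ_B(1→3) = arctan(1.5795) = 57.66°.

θ_B ≈ 57.66°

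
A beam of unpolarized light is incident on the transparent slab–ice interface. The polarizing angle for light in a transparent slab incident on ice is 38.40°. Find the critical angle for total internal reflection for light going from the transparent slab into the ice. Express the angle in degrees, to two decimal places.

From Brewster, n₂/n₁ = tan θ_B = tan 38.40° = 0.7926.
Then sin θ_c = n₂/n₁ = 0.7926, so θ_c = arcsin 0.7926 = 52.43°.

θ_c ≈ 52.43°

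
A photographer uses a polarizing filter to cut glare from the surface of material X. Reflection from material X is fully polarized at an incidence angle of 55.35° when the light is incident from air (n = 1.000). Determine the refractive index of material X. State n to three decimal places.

n ≈ 1.447

At Brewster's angle, tan θ_B = n₂/n₁ with n₁ on the incident side (air) and n₂ on the transmitted side (material X).
n₂ = n₁ tan θ_B = 1.000 × tan 55.35° = 1.447.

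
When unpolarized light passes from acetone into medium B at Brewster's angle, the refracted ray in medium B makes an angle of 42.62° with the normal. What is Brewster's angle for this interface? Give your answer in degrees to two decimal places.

θ_B ≈ 47.38°

Brewster's condition makes the reflected and refracted beams perpendicular: θ_B + θ_t = 90°.
So θ_B = 90° − θ_t = 90° − 42.62° = 47.38°.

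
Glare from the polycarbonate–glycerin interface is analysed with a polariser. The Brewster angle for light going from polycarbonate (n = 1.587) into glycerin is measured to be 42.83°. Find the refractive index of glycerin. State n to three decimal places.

n ≈ 1.471

At the Brewster angle, tan θ_B = n₂/n₁ with n₁ on the incident side (polycarbonate) and n₂ on the transmitted side (glycerin).
n₂ = n₁ tan θ_B = 1.587 × tan 42.83° = 1.471.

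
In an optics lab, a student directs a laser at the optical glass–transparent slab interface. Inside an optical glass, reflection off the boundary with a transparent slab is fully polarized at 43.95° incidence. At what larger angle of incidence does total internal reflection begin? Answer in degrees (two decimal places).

θ_c ≈ 74.58°

From Brewster, n₂/n₁ = tan θ_B = tan 43.95° = 0.9640.
Then sin θ_c = n₂/n₁ = 0.9640, so θ_c = arcsin 0.9640 = 74.58°.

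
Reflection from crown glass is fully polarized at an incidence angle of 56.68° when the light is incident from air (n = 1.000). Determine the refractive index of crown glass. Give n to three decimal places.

Full polarization of the reflected beam means tan θ_B = n₂/n₁, where n₁ is the incident medium (air).
n₂ = n₁ tan θ_B = 1.000 × tan 56.68° = 1.521.

n ≈ 1.521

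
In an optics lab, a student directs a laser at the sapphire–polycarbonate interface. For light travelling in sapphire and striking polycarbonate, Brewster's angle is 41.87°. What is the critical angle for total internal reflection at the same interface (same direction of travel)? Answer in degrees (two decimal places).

θ_c ≈ 63.68°

From Brewster, n₂/n₁ = tan θ_B = tan 41.87° = 0.8963.
Then sin θ_c = n₂/n₁ = 0.8963, so θ_c = arcsin 0.8963 = 63.68°.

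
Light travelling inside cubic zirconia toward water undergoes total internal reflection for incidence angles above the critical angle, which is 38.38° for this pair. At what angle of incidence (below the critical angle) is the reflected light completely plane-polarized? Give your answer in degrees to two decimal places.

θ_B ≈ 31.84°

sin θ_c = n₂/n₁, so n₂/n₁ = sin 38.38° = 0.6209.
Brewster: tan θ_B = n₂/n₁ = 0.6209.
θ_B = arctan(0.6209) = 31.84°.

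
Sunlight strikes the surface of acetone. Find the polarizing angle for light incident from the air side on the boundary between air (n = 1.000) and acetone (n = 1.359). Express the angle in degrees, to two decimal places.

Brewster's condition: tan θ_B = n₂/n₁ = 1.359/1.000 = 1.3590. Taking the arctangent, θ_B = 53.65°.

θ_B ≈ 53.65°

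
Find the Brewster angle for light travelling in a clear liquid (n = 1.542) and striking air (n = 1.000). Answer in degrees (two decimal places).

θ_B ≈ 32.96°

At Brewster's angle the reflected and refracted rays are perpendicular, which with Snell's law gives tan θ_B = n₂/n₁.
tan θ_B = n₂/n₁ = 1.000/1.542 = 0.6485.
So θ_B = arctan 0.6485 = 32.96°.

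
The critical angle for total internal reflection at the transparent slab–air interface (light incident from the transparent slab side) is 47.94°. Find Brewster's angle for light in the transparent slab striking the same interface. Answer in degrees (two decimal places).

sin θ_c = n₂/n₁, so n₂/n₁ = sin 47.94° = 0.7424.
Brewster: tan θ_B = n₂/n₁ = 0.7424.
θ_B = arctan(0.7424) = 36.59°.

θ_B ≈ 36.59°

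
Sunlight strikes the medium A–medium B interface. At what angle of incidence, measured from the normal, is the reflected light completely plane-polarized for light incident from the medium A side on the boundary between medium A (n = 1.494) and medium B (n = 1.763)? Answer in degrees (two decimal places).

The reflected p-component vanishes when tan θ_B = n₂/n₁.
Brewster's condition: tan θ_B = n₂/n₁ = 1.763/1.494 = 1.1801.
θ_B = arctan(1.1801) = 49.72°.

θ_B ≈ 49.72°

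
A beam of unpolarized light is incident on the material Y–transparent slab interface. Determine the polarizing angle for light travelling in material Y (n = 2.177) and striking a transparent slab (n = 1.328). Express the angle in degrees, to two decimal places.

θ_B ≈ 31.38°

The reflected p-component vanishes when tan θ_B = n₂/n₁.
Brewster's condition: tan θ_B = n₂/n₁ = 1.328/2.177 = 0.6100.
θ_B = arctan(0.6100) = 31.38°.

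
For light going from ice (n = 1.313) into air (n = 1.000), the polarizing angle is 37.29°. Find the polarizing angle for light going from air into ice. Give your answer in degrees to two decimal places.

θ_B' ≈ 52.71°

The two Brewster angles are complementary: θ_B' = 90° − θ_B = 90° − 37.29° = 52.71°.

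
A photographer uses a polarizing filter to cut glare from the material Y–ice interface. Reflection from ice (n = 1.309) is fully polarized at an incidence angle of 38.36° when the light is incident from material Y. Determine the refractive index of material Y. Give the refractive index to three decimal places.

Brewster's law: tan θ_B = n₂/n₁ (light incident in material Y, refracted into ice).
n₁ = n₂ / tan θ_B = 1.309 / tan 38.36° = 1.654.

n ≈ 1.654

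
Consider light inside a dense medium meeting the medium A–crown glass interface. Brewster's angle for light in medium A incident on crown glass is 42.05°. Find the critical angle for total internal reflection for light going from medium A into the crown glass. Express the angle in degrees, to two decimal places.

θ_c ≈ 64.42°

tan θ_B = n₂/n₁ = tan 42.05° = 0.9020.
Total internal reflection: sin θ_c = n₂/n₁ = 0.9020.
θ_c = arcsin(0.9020) = 64.42°.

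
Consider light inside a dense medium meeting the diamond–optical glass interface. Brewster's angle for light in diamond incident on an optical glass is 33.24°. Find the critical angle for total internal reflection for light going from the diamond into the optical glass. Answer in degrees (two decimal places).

tan θ_B = n₂/n₁ = tan 33.24° = 0.6554.
Total internal reflection: sin θ_c = n₂/n₁ = 0.6554.
θ_c = arcsin(0.6554) = 40.95°.

θ_c ≈ 40.95°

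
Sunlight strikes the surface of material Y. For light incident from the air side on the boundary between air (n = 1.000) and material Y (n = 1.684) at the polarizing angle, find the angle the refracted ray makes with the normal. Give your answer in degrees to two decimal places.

θ_t ≈ 30.70°

θ_B = arctan(n₂/n₁) = arctan(1.684/1.000) = 59.30°.
The refracted ray is perpendicular to the reflected ray, so θ_t = 90° − θ_B = 30.70°.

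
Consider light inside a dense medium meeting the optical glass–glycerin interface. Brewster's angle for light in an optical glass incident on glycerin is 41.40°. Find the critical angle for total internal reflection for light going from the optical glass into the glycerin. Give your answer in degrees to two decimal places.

From Brewster, n₂/n₁ = tan θ_B = tan 41.40° = 0.8816.
Then sin θ_c = n₂/n₁ = 0.8816, so θ_c = arcsin 0.8816 = 61.84°.

θ_c ≈ 61.84°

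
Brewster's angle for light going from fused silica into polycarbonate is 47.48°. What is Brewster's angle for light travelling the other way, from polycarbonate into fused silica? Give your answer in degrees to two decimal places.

θ_B' ≈ 42.52°

Reversing the direction swaps n₁ and n₂, so tan θ_B' = 1/tan θ_B and θ_B' = 90° − θ_B.
Hence θ_B' = 90° − 47.48° = 42.52°.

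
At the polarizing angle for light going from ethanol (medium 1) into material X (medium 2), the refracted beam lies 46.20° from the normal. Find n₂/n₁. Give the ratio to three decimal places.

n₂/n₁ ≈ 0.959

At Brewster incidence θ_B = 90° − θ_t = 90° − 46.20° = 43.80°.
Then n₂/n₁ = tan θ_B = tan 43.80° = 0.959.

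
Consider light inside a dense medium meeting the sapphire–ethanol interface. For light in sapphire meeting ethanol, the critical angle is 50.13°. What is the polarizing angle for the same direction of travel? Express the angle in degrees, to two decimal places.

θ_B ≈ 37.51°

sin θ_c = n₂/n₁, so n₂/n₁ = sin 50.13° = 0.7675.
Brewster: tan θ_B = n₂/n₁ = 0.7675.
θ_B = arctan(0.7675) = 37.51°.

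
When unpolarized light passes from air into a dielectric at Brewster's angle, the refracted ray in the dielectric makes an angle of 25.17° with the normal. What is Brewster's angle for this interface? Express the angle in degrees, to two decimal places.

At Brewster's angle the reflected and refracted rays are perpendicular, so θ_B + θ_t = 90°.
So θ_B = 90° − θ_t = 90° − 25.17° = 64.83°.

θ_B ≈ 64.83°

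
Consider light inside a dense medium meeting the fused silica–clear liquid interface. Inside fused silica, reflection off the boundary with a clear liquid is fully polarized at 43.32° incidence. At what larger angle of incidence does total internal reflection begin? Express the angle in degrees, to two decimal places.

From Brewster, n₂/n₁ = tan θ_B = tan 43.32° = 0.9430.
Then sin θ_c = n₂/n₁ = 0.9430, so θ_c = arcsin 0.9430 = 70.56°.

θ_c ≈ 70.56°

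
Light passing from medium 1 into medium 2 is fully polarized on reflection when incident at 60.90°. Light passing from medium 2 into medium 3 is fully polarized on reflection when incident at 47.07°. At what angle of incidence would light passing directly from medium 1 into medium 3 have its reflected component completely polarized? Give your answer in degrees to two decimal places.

n₂/n₁ = tan 60.90° = 1.7966 and n₃/n₂ = tan 47.07° = 1.0750.
Multiplying, n₃/n₁ = 1.7966 × 1.0750 = 1.9314, and θ_B(1→3) = arctan 1.9314 = 62.63°.

θ_B ≈ 62.63°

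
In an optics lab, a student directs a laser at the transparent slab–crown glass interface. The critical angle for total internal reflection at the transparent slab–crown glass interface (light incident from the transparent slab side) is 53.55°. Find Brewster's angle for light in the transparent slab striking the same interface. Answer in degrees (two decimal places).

θ_B ≈ 38.81°

n₂/n₁ = sin θ_c = sin 53.55° = 0.8044.
tan θ_B equals the same ratio, so θ_B = arctan(0.8044) = 38.81°.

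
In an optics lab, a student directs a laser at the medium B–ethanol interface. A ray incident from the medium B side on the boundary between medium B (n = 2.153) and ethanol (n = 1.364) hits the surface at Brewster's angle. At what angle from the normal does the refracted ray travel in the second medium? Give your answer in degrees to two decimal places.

tan θ_B = n₂/n₁ = 1.364/2.153 = 0.6335, so θ_B = 32.36°.
The refracted ray is perpendicular to the reflected ray, so θ_t = 90° − θ_B = 57.64°.

θ_t ≈ 57.64°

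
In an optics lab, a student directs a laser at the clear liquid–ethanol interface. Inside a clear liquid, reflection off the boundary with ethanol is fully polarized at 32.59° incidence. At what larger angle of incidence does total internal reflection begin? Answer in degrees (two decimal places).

θ_c ≈ 39.74°

tan θ_B = n₂/n₁ = tan 32.59° = 0.6393.
Total internal reflection: sin θ_c = n₂/n₁ = 0.6393.
θ_c = arcsin(0.6393) = 39.74°.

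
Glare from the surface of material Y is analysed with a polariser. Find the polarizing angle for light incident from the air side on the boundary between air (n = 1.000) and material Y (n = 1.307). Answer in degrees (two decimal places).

Here n₂/n₁ = 1.307/1.000 = 1.3070, and Brewster's law gives tan θ_B = n₂/n₁.
θ_B = arctan(1.3070) = 52.58°.

θ_B ≈ 52.58°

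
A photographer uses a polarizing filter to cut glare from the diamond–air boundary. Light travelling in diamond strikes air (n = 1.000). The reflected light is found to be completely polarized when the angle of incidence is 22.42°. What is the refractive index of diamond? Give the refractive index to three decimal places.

n ≈ 2.424

At Brewster's angle, tan θ_B = n₂/n₁ with n₁ on the incident side (diamond) and n₂ on the transmitted side (air).
n₁ = n₂ / tan θ_B = 1.000 / tan 22.42° = 2.424.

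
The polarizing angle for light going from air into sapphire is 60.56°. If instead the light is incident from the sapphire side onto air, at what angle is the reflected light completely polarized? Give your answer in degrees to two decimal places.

tan θ_B' = n₁/n₂ = 1/tan θ_B, so θ_B' = 90° − θ_B.
θ_B' = 90° − 60.56° = 29.44°.

θ_B' ≈ 29.44°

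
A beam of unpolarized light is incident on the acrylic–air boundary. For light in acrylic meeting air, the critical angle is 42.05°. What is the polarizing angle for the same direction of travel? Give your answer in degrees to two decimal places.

θ_B ≈ 33.81°

sin θ_c = n₂/n₁, so n₂/n₁ = sin 42.05° = 0.6698.
Brewster: tan θ_B = n₂/n₁ = 0.6698.
θ_B = arctan(0.6698) = 33.81°.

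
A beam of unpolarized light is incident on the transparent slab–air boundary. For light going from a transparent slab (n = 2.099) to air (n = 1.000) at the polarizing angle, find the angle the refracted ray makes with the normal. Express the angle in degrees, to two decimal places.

θ_B = arctan(n₂/n₁) = arctan(1.000/2.099) = 25.47°.
The refracted ray is perpendicular to the reflected ray, so θ_t = 90° − θ_B = 64.53°.

θ_t ≈ 64.53°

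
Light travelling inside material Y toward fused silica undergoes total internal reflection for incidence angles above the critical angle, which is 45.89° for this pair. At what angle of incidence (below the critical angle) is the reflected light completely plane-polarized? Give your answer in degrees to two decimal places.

θ_B ≈ 35.68°

sin θ_c = n₂/n₁, so n₂/n₁ = sin 45.89° = 0.7180.
Brewster: tan θ_B = n₂/n₁ = 0.7180.
θ_B = arctan(0.7180) = 35.68°.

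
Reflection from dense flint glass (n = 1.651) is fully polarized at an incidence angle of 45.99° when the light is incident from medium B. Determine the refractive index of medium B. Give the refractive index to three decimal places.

At Brewster's angle, tan θ_B = n₂/n₁ with n₁ on the incident side (medium B) and n₂ on the transmitted side (dense flint glass).
n₁ = n₂ / tan θ_B = 1.651 / tan 45.99° = 1.595.

n ≈ 1.595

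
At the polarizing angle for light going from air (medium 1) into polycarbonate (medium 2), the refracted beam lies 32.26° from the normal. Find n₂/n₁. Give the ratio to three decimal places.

θ_B + θ_t = 90°, so θ_B = 90° − 32.26° = 57.74°.
tan θ_B = n₂/n₁, so n₂/n₁ = tan 57.74° = 1.584.

n₂/n₁ ≈ 1.584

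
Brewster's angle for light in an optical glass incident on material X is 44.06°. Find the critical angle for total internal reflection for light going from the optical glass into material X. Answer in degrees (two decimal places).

tan θ_B = n₂/n₁ = tan 44.06° = 0.9677.
Total internal reflection: sin θ_c = n₂/n₁ = 0.9677.
θ_c = arcsin(0.9677) = 75.40°.

θ_c ≈ 75.40°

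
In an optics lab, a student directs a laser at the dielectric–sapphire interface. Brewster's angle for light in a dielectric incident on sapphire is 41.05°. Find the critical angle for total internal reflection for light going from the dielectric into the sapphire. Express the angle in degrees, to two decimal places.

θ_c ≈ 60.55°

tan θ_B = n₂/n₁ = tan 41.05° = 0.8708.
Total internal reflection: sin θ_c = n₂/n₁ = 0.8708.
θ_c = arcsin(0.8708) = 60.55°.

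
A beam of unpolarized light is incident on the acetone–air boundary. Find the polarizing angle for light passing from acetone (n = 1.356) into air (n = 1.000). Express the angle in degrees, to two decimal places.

θ_B ≈ 36.41°

The reflected p-component vanishes when tan θ_B = n₂/n₁.
tan θ_B = n₂/n₁ = 1.000/1.356 = 0.7375.
θ_B = arctan(0.7375) = 36.41°.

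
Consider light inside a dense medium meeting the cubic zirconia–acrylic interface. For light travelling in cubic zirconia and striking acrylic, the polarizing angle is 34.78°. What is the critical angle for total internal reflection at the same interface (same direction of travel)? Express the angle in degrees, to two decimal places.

θ_c ≈ 43.99°

tan θ_B = n₂/n₁ = tan 34.78° = 0.6945.
Total internal reflection: sin θ_c = n₂/n₁ = 0.6945.
θ_c = arcsin(0.6945) = 43.99°.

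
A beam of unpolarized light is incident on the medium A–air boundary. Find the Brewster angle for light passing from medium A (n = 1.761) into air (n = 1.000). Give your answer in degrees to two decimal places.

θ_B ≈ 29.59°

At Brewster's angle the reflected and refracted rays are perpendicular, which with Snell's law gives tan θ_B = n₂/n₁.
Here n₂/n₁ = 1.000/1.761 = 0.5679, and Brewster's law gives tan θ_B = n₂/n₁.
So θ_B = arctan 0.5679 = 29.59°.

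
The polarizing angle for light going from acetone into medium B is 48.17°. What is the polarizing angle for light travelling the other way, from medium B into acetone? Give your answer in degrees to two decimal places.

θ_B' ≈ 41.83°

tan θ_B' = n₁/n₂ = 1/tan θ_B, so θ_B' = 90° − θ_B.
θ_B' = 90° − 48.17° = 41.83°.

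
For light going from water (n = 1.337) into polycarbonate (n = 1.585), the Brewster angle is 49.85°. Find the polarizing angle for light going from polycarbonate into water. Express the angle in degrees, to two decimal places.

tan θ_B' = n₁/n₂ = 1/tan θ_B, so θ_B' = 90° − θ_B.
θ_B' = 90° − 49.85° = 40.15°.

θ_B' ≈ 40.15°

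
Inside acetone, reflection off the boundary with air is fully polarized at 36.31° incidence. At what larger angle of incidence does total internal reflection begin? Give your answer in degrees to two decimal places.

tan θ_B = n₂/n₁ = tan 36.31° = 0.7348.
Total internal reflection: sin θ_c = n₂/n₁ = 0.7348.
θ_c = arcsin(0.7348) = 47.29°.

θ_c ≈ 47.29°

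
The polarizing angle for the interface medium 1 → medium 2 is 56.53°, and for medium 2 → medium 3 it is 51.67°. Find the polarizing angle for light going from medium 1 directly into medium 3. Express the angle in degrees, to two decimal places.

θ_B ≈ 62.40°

n₂/n₁ = tan 56.53° = 1.5126 and n₃/n₂ = tan 51.67° = 1.2649.
n₃/n₁ = 1.9132. Then tan θ_B(1→3) = n₃/n₁, so θ_B(1→3) = arctan(1.9132) = 62.40°.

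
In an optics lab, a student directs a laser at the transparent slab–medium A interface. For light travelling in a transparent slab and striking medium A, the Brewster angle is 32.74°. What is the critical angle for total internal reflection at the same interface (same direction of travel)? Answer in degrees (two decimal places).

n₂/n₁ = tan 32.74° = 0.6430; the critical angle satisfies sin θ_c = n₂/n₁.
θ_c = arcsin(0.6430) = 40.01°.

θ_c ≈ 40.01°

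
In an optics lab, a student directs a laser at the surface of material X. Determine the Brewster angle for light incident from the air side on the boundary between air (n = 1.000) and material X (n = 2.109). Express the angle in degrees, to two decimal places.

θ_B ≈ 64.63°

Here n₂/n₁ = 2.109/1.000 = 2.1090, and Brewster's law gives tan θ_B = n₂/n₁. Taking the arctangent, θ_B = 64.63°.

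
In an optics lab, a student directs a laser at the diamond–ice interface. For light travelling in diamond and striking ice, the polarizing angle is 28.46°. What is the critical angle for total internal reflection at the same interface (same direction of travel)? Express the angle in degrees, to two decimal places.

tan θ_B = n₂/n₁ = tan 28.46° = 0.5421.
Total internal reflection: sin θ_c = n₂/n₁ = 0.5421.
θ_c = arcsin(0.5421) = 32.82°.

θ_c ≈ 32.82°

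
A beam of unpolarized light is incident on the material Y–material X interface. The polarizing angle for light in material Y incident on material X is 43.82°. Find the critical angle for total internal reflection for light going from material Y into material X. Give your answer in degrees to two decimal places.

tan θ_B = n₂/n₁ = tan 43.82° = 0.9596.
Total internal reflection: sin θ_c = n₂/n₁ = 0.9596.
θ_c = arcsin(0.9596) = 73.67°.

θ_c ≈ 73.67°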